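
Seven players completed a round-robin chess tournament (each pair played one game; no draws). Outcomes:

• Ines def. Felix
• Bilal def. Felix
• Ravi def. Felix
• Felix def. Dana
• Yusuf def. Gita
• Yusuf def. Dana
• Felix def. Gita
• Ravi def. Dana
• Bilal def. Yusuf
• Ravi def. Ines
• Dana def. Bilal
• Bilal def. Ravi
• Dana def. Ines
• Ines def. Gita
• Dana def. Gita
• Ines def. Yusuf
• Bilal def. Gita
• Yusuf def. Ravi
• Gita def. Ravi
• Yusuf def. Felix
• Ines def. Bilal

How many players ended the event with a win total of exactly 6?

Win totals: Yusuf 4, Ines 4, Bilal 4, Felix 2, Dana 3, Ravi 3, Gita 1.
No player has exactly 6 wins.

0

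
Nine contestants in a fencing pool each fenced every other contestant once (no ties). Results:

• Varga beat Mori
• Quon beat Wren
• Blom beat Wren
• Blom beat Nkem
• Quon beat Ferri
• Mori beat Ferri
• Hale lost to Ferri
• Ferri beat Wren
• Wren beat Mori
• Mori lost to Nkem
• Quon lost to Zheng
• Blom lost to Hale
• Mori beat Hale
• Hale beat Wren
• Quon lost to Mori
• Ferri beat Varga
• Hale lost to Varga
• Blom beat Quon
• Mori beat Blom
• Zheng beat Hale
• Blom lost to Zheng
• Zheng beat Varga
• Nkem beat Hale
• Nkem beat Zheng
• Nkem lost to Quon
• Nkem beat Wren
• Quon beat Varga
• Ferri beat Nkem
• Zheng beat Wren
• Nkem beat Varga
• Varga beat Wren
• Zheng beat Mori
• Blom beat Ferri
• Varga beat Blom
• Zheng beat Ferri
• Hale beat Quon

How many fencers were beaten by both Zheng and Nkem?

Zheng beat: Blom, Quon, Ferri, Hale, Wren, Mori, Varga.
Nkem beat: Zheng, Hale, Wren, Mori, Varga.
Both beat: Hale, Wren, Mori, Varga — 4.

4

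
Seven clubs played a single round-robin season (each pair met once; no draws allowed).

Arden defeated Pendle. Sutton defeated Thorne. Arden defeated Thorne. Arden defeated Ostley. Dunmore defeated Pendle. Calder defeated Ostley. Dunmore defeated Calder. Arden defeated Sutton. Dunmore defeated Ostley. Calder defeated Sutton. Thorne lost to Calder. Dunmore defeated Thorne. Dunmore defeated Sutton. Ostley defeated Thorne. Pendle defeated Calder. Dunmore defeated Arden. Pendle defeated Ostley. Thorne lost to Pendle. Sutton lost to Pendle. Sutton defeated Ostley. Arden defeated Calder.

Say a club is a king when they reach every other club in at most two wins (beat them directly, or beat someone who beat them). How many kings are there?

Sutton cannot reach Dunmore, Pendle, Arden, Calder in two steps.
Ostley cannot reach Sutton, Dunmore, Pendle, Arden, Calder in two steps.
Dunmore reaches everyone (king).
Thorne cannot reach Sutton, Ostley, Dunmore, Pendle, Arden, Calder in two steps.
Pendle cannot reach Dunmore, Arden in two steps.
Arden cannot reach Dunmore in two steps.
Calder cannot reach Dunmore, Pendle, Arden in two steps.
Kings: Dunmore — 1.

1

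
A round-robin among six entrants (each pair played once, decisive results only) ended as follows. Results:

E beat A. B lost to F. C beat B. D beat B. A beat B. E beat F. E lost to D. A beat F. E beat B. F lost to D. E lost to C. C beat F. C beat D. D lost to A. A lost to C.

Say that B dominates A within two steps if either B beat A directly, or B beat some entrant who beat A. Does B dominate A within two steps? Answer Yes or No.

No

B did not beat A directly.
B beat no one, so there is no intermediate entrant.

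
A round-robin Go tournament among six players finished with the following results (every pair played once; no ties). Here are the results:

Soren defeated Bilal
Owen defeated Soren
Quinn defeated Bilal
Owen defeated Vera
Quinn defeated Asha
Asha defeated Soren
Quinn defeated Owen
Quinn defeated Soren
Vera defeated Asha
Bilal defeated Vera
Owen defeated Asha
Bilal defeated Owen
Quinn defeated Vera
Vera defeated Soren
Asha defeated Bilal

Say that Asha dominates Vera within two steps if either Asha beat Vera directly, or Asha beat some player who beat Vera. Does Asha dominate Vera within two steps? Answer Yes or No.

Asha did not beat Vera directly.
Asha beat Bilal, Soren. Of those, Bilal beat Vera.

Yes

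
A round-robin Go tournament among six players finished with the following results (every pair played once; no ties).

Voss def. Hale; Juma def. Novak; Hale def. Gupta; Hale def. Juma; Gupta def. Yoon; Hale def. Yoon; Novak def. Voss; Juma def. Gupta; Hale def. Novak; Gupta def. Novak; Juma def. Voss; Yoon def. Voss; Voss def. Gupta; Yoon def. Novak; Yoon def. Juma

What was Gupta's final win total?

2

Gupta's results: beat Yoon, Novak; lost to Juma, Voss, Hale.
That is 2 wins.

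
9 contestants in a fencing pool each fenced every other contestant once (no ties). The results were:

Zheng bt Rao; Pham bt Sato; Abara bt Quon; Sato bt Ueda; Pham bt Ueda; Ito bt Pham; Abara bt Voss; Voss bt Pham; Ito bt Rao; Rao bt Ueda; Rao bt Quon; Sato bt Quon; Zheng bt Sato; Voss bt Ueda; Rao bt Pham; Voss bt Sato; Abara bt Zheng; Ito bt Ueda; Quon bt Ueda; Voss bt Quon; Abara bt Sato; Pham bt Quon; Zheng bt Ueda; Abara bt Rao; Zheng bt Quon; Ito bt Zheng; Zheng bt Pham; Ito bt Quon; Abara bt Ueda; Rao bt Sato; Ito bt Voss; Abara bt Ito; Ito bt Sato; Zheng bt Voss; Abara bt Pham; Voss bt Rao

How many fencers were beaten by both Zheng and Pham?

Zheng beat: Quon, Ueda, Voss, Rao, Pham, Sato.
Pham beat: Quon, Ueda, Sato.
Both beat: Quon, Ueda, Sato — 3.

3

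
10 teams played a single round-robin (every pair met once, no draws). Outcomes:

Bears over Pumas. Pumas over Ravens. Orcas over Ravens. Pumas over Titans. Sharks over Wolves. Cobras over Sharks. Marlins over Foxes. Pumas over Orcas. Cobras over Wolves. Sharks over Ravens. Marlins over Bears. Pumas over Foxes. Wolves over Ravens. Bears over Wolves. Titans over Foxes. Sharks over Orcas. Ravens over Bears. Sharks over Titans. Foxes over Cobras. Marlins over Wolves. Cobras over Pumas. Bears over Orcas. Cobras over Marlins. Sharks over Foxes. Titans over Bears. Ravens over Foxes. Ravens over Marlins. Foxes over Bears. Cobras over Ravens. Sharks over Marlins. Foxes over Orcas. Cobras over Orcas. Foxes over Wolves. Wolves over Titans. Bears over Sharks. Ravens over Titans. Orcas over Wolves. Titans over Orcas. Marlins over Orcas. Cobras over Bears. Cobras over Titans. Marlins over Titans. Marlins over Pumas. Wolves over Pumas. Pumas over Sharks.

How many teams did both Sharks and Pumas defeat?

Sharks beat: Titans, Wolves, Marlins, Ravens, Orcas, Foxes.
Pumas beat: Titans, Sharks, Ravens, Orcas, Foxes.
Both beat: Titans, Ravens, Orcas, Foxes — 4.

4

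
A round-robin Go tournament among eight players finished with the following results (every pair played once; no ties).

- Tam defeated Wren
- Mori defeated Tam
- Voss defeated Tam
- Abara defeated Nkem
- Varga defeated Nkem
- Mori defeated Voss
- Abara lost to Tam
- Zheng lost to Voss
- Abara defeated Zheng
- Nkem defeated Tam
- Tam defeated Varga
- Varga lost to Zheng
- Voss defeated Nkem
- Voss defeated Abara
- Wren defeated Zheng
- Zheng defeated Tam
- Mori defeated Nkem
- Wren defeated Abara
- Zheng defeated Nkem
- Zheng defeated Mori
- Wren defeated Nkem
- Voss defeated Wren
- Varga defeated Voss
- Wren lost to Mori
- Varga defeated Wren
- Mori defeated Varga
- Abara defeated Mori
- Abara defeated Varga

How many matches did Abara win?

4

Abara's results: beat Zheng, Mori, Nkem, Varga; lost to Wren, Voss, Tam.
That is 4 wins.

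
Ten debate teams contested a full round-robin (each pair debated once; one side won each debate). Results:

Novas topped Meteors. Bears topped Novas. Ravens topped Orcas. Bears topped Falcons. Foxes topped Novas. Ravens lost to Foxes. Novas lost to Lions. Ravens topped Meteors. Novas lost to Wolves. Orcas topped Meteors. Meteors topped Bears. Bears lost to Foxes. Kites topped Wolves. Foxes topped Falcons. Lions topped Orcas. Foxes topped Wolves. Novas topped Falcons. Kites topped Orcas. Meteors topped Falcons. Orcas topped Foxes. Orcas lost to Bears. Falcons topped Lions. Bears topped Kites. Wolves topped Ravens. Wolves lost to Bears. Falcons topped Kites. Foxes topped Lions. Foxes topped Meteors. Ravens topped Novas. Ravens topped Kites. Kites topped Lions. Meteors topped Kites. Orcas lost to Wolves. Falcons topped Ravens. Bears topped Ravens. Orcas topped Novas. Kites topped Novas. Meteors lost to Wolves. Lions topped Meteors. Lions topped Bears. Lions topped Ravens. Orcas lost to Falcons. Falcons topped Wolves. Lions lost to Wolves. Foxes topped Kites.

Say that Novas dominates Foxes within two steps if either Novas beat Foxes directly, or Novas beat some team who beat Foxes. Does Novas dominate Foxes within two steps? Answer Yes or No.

No

Novas did not beat Foxes directly.
Novas beat Falcons, Meteors, but each of them lost to Foxes. No two-step path.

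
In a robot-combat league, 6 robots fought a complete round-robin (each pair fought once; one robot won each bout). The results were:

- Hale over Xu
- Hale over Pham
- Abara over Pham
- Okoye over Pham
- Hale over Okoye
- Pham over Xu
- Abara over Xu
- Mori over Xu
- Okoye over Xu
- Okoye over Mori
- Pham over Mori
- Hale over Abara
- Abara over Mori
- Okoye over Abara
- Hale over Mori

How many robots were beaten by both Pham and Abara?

2

Pham beat: Mori, Xu.
Abara beat: Mori, Pham, Xu.
Both beat: Mori, Xu — 2.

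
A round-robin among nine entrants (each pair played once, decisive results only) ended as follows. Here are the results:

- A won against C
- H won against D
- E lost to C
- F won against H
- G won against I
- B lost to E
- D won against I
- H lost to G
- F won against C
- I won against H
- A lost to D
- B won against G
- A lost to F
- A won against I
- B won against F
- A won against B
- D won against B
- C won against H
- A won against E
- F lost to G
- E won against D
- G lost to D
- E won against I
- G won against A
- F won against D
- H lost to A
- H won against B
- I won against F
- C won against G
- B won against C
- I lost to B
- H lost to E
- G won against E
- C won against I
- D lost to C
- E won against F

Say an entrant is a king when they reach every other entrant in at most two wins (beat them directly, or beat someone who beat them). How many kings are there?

A reaches everyone (king).
B reaches everyone (king).
C reaches everyone (king).
D reaches everyone (king).
E reaches everyone (king).
F reaches everyone (king).
G reaches everyone (king).
H cannot reach E in two steps.
I cannot reach E, G in two steps.
Kings: A, B, C, D, E, F, G — 7.

7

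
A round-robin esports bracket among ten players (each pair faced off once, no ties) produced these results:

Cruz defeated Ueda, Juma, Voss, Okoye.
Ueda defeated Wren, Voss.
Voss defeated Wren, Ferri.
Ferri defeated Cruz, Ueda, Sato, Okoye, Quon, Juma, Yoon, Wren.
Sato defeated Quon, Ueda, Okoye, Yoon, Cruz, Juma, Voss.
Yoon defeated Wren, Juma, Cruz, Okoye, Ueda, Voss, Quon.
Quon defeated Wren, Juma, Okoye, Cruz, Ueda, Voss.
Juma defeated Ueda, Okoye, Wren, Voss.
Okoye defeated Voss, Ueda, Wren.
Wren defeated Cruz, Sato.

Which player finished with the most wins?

Win totals: Ueda 2, Cruz 4, Wren 2, Okoye 3, Yoon 7, Sato 7, Juma 4, Ferri 8, Voss 2, Quon 6.
Ferri leads with 8 wins (next highest: 7).

Ferri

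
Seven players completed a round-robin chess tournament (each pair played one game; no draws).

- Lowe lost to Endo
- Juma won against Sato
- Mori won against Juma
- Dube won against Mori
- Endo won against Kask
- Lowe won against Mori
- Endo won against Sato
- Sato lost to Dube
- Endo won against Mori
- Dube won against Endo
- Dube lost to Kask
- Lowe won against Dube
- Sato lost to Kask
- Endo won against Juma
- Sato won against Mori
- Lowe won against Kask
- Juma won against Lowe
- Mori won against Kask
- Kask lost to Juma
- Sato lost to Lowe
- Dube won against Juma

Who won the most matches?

Win totals: Juma 3, Kask 2, Endo 5, Mori 2, Sato 1, Lowe 4, Dube 4.
Endo leads with 5 wins (next highest: 4).

Endo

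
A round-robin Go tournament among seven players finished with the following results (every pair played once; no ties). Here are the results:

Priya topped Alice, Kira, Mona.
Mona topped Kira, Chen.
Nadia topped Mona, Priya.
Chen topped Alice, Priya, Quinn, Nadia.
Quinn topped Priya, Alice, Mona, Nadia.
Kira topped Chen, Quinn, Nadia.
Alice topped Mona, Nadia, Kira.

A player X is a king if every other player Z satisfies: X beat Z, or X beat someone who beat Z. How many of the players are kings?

6

Nadia cannot reach Quinn in two steps.
Quinn reaches everyone (king).
Chen reaches everyone (king).
Priya reaches everyone (king).
Kira reaches everyone (king).
Mona reaches everyone (king).
Alice reaches everyone (king).
Kings: Quinn, Chen, Priya, Kira, Mona, Alice — 6.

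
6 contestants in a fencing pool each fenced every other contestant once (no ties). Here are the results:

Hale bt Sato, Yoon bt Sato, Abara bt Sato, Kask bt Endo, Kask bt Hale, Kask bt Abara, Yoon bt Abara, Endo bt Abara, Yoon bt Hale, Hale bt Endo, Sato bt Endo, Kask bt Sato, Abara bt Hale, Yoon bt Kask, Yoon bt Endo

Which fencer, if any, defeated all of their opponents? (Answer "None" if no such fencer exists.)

Yoon

Yoon has 5 wins out of 5 opponents — a perfect record.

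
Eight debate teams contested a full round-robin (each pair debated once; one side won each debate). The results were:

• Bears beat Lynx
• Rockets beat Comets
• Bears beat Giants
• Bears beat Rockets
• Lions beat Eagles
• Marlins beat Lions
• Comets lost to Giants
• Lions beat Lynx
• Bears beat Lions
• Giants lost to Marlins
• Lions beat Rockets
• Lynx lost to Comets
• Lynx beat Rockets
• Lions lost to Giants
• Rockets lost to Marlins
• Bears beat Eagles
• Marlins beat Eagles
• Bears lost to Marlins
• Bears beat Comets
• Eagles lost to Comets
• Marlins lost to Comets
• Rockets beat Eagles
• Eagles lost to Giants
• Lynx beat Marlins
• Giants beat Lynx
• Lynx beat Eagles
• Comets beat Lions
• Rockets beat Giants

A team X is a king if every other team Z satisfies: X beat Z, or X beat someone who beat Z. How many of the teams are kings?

4

Lions cannot reach Bears in two steps.
Lynx reaches everyone (king).
Rockets cannot reach Bears in two steps.
Bears reaches everyone (king).
Giants cannot reach Bears in two steps.
Marlins reaches everyone (king).
Comets reaches everyone (king).
Eagles cannot reach Lions, Lynx, Rockets, Bears, Giants, Marlins, Comets in two steps.
Kings: Lynx, Bears, Marlins, Comets — 4.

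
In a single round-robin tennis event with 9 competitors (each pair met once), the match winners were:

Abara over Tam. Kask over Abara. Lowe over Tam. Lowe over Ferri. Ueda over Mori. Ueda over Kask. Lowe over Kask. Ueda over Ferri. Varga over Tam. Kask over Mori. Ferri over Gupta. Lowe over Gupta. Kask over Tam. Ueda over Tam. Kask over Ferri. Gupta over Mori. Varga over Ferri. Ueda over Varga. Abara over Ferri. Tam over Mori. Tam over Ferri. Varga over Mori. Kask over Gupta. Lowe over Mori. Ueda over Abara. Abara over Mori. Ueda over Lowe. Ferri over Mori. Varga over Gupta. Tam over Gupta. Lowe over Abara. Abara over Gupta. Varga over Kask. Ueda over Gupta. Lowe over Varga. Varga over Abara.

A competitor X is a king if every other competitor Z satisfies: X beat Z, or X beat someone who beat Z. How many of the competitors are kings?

Gupta cannot reach Abara, Varga, Kask, Lowe, Ferri, Tam, Ueda in two steps.
Abara cannot reach Varga, Kask, Lowe, Ueda in two steps.
Varga cannot reach Lowe, Ueda in two steps.
Kask cannot reach Varga, Lowe, Ueda in two steps.
Lowe cannot reach Ueda in two steps.
Ferri cannot reach Abara, Varga, Kask, Lowe, Tam, Ueda in two steps.
Mori cannot reach Gupta, Abara, Varga, Kask, Lowe, Ferri, Tam, Ueda in two steps.
Tam cannot reach Abara, Varga, Kask, Lowe, Ueda in two steps.
Ueda reaches everyone (king).
Kings: Ueda — 1.

1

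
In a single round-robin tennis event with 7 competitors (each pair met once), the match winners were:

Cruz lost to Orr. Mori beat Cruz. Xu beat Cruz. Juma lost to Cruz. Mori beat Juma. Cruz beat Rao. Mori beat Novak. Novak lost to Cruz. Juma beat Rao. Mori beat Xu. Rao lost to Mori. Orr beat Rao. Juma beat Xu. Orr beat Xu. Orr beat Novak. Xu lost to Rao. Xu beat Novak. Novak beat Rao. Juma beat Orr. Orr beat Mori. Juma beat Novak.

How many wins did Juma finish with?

Juma's results: beat Novak, Rao, Xu, Orr; lost to Cruz, Mori.
That is 4 wins.

4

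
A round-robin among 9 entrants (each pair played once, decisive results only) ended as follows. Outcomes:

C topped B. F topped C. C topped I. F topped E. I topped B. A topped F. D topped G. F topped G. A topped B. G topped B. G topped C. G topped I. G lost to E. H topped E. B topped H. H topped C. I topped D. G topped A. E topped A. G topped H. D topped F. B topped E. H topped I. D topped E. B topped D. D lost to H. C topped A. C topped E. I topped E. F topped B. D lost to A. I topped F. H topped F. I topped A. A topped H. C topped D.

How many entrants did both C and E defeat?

C beat: A, B, D, E, I.
E beat: A, G.
Both beat: A — 1.

1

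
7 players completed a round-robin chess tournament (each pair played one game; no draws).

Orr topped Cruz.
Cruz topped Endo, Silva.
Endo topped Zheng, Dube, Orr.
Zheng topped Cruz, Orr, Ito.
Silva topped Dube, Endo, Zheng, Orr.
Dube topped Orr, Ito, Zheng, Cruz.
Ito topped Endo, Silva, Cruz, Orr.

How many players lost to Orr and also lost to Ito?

1

Orr beat: Cruz.
Ito beat: Cruz, Orr, Endo, Silva.
Both beat: Cruz — 1.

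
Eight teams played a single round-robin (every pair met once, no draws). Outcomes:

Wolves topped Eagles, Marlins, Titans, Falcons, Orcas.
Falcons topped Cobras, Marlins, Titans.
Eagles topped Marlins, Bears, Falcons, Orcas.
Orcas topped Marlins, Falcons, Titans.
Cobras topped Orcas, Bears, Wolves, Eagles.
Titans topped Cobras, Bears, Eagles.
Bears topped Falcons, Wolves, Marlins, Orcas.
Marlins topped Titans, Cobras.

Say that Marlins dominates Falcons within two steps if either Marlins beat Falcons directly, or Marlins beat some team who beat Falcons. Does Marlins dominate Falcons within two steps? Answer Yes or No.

Marlins did not beat Falcons directly.
Marlins beat Titans, Cobras, but each of them lost to Falcons. No two-step path.

No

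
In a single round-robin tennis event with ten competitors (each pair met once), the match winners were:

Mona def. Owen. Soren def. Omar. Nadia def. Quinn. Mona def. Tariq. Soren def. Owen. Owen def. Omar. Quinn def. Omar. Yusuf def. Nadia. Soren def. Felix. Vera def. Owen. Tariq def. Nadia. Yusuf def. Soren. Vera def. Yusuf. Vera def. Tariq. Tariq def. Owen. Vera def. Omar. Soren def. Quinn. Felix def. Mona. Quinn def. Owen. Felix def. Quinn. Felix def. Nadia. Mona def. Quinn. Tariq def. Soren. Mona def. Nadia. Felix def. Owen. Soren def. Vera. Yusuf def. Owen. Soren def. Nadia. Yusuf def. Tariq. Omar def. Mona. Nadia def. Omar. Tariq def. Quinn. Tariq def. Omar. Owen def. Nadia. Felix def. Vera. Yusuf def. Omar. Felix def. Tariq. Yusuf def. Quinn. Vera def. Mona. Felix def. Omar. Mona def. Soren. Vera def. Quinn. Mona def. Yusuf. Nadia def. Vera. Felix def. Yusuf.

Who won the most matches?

Felix

Win totals: Soren 6, Quinn 2, Omar 1, Mona 6, Owen 2, Yusuf 6, Vera 6, Tariq 5, Felix 8, Nadia 3.
Felix leads with 8 wins (next highest: 6).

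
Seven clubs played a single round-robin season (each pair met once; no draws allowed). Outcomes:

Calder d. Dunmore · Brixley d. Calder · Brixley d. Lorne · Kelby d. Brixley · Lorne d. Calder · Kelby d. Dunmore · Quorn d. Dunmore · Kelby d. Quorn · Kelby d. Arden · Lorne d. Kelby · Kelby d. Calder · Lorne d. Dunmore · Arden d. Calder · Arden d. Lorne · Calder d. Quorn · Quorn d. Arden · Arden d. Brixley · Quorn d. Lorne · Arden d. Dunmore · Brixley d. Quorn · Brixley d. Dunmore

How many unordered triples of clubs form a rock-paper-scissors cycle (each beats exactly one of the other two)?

6

Win totals: Lorne 3, Quorn 3, Arden 4, Calder 2, Brixley 4, Dunmore 0, Kelby 5.
A club with w wins dominates both others in C(w,2) triples; summing gives 3 + 3 + 6 + 1 + 6 + 0 + 10 = 29 transitive triples.
Total triples C(7,3) = 35, so cyclic triples = 35 − 29 = 6.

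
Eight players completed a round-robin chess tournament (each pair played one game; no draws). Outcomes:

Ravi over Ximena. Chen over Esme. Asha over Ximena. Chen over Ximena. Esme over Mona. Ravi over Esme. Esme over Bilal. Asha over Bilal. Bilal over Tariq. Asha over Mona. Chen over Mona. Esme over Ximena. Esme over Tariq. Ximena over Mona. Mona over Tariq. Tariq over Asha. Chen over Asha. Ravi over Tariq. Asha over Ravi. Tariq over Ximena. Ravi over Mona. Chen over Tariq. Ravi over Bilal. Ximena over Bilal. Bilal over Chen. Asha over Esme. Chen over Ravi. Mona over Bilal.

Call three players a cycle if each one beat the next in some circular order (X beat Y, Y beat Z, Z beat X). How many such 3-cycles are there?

11

Win totals: Mona 2, Tariq 2, Chen 6, Ravi 5, Asha 5, Ximena 2, Esme 4, Bilal 2.
A player with w wins dominates both others in C(w,2) triples; summing gives 1 + 1 + 15 + 10 + 10 + 1 + 6 + 1 = 45 transitive triples.
Total triples C(8,3) = 56, so cyclic triples = 56 − 45 = 11.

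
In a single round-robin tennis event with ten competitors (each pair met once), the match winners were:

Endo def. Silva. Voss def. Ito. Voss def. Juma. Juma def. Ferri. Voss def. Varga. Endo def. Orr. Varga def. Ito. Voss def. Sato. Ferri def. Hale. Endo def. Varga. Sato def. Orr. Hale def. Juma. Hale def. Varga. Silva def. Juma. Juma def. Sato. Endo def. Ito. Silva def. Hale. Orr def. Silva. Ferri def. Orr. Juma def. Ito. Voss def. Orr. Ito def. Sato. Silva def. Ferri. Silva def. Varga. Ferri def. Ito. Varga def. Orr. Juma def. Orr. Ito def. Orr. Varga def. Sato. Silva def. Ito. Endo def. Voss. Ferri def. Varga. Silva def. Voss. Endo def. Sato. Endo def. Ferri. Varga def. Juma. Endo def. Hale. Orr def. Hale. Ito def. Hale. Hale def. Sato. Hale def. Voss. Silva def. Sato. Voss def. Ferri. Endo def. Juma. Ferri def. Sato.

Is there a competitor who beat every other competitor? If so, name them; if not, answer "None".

Endo has 9 wins out of 9 opponents — a perfect record.

Endo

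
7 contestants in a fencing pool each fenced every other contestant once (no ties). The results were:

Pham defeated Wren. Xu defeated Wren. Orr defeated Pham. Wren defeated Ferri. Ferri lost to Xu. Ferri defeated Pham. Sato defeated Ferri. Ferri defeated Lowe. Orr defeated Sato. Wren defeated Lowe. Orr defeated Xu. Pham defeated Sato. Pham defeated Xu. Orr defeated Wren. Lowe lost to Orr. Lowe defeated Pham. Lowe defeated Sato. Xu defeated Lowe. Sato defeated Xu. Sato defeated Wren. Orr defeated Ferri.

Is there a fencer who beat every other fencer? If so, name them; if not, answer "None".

Orr has 6 wins out of 6 opponents — a perfect record.

Orr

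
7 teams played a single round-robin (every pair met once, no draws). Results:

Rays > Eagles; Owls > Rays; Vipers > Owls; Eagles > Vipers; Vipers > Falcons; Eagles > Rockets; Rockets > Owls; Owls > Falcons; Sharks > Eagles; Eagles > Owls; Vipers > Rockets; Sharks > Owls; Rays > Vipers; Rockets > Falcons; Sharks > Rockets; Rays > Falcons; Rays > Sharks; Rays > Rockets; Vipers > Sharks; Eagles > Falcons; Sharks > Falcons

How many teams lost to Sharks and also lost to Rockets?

2

Sharks beat: Eagles, Rockets, Owls, Falcons.
Rockets beat: Owls, Falcons.
Both beat: Owls, Falcons — 2.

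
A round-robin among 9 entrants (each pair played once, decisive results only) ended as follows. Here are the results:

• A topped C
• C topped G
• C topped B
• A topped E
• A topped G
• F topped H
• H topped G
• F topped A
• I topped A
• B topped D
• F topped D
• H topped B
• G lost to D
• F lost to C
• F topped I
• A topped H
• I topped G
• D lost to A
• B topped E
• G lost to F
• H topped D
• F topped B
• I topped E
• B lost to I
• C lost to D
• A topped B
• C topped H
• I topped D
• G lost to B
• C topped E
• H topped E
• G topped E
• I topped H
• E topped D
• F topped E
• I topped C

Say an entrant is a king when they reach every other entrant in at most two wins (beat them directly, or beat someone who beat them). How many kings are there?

3

A cannot reach I in two steps.
B cannot reach A, F, H, I in two steps.
C reaches everyone (king).
D cannot reach A, I in two steps.
E cannot reach A, B, F, H, I in two steps.
F reaches everyone (king).
G cannot reach A, B, C, F, H, I in two steps.
H cannot reach A, F, I in two steps.
I reaches everyone (king).
Kings: C, F, I — 3.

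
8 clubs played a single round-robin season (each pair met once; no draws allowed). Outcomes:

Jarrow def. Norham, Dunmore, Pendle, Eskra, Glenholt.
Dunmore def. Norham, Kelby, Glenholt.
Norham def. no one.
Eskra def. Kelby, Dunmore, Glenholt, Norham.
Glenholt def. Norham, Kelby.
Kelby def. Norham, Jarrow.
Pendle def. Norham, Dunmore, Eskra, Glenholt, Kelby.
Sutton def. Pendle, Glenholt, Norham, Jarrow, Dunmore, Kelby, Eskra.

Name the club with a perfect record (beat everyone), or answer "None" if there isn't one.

Sutton

Sutton has 7 wins out of 7 opponents — a perfect record.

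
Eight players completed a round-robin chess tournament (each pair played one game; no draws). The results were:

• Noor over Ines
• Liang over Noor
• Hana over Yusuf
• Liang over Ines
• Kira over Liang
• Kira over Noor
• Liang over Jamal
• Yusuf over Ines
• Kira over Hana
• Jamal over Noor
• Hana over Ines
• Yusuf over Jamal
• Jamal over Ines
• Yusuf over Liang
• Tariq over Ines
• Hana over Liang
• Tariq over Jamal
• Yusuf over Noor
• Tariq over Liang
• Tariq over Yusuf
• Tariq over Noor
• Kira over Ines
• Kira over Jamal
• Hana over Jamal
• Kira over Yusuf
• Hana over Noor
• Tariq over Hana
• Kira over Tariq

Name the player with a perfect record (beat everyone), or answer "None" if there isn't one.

Kira

Kira has 7 wins out of 7 opponents — a perfect record.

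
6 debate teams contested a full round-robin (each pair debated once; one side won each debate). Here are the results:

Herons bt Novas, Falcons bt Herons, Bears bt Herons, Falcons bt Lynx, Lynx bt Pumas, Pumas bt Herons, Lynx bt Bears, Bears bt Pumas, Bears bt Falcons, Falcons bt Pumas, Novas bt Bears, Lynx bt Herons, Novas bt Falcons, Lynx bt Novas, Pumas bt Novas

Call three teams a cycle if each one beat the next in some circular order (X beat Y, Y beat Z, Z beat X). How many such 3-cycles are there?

Of the C(6,3) = 20 triples, the cyclic ones are: {Falcons, Bears, Lynx}; {Falcons, Lynx, Novas}; {Falcons, Pumas, Novas}; {Falcons, Herons, Novas}; {Bears, Pumas, Novas}; {Bears, Herons, Novas}.
That is 6.

6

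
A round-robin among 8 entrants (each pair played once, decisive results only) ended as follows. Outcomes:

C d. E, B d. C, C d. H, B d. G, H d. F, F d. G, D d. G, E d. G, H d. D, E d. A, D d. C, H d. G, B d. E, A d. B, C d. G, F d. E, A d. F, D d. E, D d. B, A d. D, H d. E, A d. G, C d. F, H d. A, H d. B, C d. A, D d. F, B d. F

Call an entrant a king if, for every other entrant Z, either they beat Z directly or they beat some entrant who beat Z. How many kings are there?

3

A cannot reach H in two steps.
B cannot reach D in two steps.
C reaches everyone (king).
D reaches everyone (king).
E cannot reach C, H in two steps.
F cannot reach B, C, D, H in two steps.
G cannot reach A, B, C, D, E, F, H in two steps.
H reaches everyone (king).
Kings: C, D, H — 3.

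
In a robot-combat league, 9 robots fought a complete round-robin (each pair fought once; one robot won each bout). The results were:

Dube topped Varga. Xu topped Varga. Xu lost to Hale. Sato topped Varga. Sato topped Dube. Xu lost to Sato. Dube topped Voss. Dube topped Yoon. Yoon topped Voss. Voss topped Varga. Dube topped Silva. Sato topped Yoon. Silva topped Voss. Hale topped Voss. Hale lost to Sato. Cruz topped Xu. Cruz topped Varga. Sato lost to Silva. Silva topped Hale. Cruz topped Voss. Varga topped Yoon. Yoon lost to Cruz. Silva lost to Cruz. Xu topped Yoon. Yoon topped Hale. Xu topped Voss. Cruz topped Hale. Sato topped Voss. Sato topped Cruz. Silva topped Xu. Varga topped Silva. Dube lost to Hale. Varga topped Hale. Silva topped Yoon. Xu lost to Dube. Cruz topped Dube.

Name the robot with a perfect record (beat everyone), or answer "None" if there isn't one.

None

Highest win total is Sato with 7 (out of 8 possible).
Sato lost to Silva, so no robot went undefeated.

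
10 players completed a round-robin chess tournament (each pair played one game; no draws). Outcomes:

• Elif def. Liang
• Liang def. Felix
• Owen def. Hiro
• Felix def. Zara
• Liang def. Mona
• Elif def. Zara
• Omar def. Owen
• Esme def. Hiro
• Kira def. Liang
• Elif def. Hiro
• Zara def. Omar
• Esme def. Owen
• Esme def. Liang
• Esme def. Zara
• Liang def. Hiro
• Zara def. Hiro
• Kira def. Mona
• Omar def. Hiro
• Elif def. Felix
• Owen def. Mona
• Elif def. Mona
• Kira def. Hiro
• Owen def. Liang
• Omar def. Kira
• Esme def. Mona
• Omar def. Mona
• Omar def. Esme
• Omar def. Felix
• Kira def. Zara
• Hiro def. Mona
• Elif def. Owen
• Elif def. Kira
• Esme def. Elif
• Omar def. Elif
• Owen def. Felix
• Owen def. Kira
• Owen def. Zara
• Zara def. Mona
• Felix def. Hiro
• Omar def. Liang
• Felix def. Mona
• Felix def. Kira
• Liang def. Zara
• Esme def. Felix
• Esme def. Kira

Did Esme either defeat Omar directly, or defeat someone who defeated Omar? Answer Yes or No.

Esme did not beat Omar directly.
Esme beat Hiro, Felix, Elif, Kira, Zara, Mona, Owen, Liang. Of those, Zara beat Omar.

Yes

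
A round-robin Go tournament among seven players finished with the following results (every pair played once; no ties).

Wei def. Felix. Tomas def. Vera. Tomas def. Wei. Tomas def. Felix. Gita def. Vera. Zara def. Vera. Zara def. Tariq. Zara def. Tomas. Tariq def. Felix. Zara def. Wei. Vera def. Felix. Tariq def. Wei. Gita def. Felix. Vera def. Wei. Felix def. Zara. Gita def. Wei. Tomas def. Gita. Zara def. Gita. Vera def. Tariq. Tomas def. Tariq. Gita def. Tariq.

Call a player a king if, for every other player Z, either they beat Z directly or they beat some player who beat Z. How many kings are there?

3

Felix reaches everyone (king).
Tariq cannot reach Gita, Vera, Tomas in two steps.
Wei cannot reach Tariq, Gita, Vera, Tomas in two steps.
Gita cannot reach Tomas in two steps.
Vera cannot reach Gita, Tomas in two steps.
Zara reaches everyone (king).
Tomas reaches everyone (king).
Kings: Felix, Zara, Tomas — 3.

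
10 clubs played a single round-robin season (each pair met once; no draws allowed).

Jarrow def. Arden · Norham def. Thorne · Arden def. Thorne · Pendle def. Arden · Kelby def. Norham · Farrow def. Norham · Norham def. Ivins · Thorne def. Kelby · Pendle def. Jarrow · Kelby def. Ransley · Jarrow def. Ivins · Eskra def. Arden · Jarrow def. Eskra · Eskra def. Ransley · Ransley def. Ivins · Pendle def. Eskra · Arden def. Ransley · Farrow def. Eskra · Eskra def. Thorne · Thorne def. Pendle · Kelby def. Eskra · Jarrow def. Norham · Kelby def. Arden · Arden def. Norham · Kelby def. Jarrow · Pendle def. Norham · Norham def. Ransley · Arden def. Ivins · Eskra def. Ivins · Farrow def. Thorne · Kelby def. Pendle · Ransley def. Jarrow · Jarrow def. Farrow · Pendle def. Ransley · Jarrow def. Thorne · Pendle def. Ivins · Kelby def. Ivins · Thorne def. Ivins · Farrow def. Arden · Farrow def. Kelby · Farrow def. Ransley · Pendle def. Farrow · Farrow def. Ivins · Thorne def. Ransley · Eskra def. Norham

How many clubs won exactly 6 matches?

Win totals: Farrow 7, Kelby 7, Jarrow 6, Ivins 0, Ransley 2, Norham 3, Thorne 4, Arden 4, Pendle 7, Eskra 5.
Exactly 6: Jarrow — 1 club.

1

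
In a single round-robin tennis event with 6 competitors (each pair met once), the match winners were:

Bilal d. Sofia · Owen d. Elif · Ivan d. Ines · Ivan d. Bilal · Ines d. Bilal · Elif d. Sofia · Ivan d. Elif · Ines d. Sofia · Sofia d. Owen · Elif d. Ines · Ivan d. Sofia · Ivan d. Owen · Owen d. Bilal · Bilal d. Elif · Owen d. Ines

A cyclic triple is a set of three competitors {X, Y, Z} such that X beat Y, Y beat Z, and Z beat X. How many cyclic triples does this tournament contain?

Of the C(6,3) = 20 triples, the cyclic ones are: {Owen, Elif, Sofia}; {Owen, Sofia, Ines}; {Owen, Sofia, Bilal}; {Elif, Ines, Bilal}.
That is 4.

4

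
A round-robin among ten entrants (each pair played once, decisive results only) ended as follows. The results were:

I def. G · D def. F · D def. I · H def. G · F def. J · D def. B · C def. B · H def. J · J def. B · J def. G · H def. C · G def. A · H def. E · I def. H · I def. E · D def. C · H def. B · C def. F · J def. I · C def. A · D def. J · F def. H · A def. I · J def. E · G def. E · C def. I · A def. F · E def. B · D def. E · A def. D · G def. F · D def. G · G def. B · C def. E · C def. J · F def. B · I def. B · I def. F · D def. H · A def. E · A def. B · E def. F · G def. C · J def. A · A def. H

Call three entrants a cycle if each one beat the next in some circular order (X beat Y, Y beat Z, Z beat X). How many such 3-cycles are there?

18

Win totals: A 6, B 0, C 6, D 8, E 2, F 3, G 5, H 5, I 5, J 5.
An entrant with w wins dominates both others in C(w,2) triples; summing gives 15 + 0 + 15 + 28 + 1 + 3 + 10 + 10 + 10 + 10 = 102 transitive triples.
Total triples C(10,3) = 120, so cyclic triples = 120 − 102 = 18.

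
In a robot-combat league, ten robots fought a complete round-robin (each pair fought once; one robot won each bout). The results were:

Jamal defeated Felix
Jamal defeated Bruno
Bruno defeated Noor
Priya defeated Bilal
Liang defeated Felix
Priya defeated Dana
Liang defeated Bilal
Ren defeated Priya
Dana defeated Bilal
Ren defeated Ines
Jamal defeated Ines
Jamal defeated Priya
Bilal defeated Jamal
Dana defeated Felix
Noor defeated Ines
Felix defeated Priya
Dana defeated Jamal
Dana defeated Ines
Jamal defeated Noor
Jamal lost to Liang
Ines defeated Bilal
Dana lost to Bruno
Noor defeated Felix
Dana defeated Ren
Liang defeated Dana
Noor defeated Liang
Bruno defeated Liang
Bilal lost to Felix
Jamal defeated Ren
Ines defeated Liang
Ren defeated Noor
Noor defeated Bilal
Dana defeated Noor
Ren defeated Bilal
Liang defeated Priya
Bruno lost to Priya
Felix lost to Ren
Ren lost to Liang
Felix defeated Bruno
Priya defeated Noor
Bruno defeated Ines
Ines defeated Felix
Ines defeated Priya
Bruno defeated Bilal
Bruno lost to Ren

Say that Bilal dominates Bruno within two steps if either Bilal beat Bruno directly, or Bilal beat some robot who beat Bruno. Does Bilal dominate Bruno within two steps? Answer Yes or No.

Yes

Bilal did not beat Bruno directly.
Bilal beat Jamal. Of those, Jamal beat Bruno.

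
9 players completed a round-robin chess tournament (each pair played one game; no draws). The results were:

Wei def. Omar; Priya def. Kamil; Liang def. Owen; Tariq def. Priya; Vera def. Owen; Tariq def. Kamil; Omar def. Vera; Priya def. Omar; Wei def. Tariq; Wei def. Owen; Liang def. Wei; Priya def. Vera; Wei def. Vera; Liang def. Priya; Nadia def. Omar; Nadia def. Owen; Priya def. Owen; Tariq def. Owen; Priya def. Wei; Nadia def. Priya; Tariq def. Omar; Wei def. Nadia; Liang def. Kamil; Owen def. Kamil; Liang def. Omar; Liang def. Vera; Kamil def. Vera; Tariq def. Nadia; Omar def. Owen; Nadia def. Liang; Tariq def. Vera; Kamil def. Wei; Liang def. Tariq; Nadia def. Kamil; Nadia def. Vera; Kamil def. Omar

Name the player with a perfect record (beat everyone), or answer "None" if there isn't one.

None

Highest win total is Liang with 7 (out of 8 possible).
Liang lost to Nadia, so no player went undefeated.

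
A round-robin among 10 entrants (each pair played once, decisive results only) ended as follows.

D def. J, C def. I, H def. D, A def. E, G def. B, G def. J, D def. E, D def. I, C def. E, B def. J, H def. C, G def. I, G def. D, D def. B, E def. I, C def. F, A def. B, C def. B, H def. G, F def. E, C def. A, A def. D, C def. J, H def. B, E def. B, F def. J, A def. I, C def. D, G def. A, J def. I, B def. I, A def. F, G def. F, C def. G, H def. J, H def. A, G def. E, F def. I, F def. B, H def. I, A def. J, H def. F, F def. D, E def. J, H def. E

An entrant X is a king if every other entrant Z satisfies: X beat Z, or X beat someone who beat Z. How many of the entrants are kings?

1

A cannot reach C, G, H in two steps.
B cannot reach A, C, D, E, F, G, H in two steps.
C cannot reach H in two steps.
D cannot reach A, C, F, G, H in two steps.
E cannot reach A, C, D, F, G, H in two steps.
F cannot reach A, C, G, H in two steps.
G cannot reach C, H in two steps.
H reaches everyone (king).
I cannot reach A, B, C, D, E, F, G, H, J in two steps.
J cannot reach A, B, C, D, E, F, G, H in two steps.
Kings: H — 1.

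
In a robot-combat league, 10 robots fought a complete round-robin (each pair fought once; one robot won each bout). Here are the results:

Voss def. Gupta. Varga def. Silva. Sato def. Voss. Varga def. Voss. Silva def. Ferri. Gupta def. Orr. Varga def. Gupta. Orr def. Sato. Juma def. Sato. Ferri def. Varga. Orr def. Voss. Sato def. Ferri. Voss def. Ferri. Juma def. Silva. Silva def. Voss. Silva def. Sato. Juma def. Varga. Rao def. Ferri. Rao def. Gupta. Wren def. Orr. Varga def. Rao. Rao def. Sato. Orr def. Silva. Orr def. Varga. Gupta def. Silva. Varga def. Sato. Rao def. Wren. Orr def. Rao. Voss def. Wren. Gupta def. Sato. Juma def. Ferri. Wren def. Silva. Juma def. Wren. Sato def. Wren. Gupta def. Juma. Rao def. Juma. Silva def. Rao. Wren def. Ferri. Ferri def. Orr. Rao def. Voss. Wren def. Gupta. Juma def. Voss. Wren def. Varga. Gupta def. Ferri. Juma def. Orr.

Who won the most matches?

Win totals: Orr 5, Gupta 5, Sato 3, Varga 5, Wren 5, Juma 7, Voss 3, Rao 6, Ferri 2, Silva 4.
Juma leads with 7 wins (next highest: 6).

Juma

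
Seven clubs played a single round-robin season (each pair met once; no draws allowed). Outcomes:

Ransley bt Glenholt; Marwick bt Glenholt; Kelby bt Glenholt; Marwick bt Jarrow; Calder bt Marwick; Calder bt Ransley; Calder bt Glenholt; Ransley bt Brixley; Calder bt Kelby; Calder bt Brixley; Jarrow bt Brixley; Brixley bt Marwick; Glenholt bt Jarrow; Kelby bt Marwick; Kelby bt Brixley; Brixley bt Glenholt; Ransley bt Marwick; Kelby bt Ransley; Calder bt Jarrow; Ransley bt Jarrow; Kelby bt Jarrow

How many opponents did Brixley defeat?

Brixley's results: beat Marwick, Glenholt; lost to Ransley, Calder, Kelby, Jarrow.
That is 2 wins.

2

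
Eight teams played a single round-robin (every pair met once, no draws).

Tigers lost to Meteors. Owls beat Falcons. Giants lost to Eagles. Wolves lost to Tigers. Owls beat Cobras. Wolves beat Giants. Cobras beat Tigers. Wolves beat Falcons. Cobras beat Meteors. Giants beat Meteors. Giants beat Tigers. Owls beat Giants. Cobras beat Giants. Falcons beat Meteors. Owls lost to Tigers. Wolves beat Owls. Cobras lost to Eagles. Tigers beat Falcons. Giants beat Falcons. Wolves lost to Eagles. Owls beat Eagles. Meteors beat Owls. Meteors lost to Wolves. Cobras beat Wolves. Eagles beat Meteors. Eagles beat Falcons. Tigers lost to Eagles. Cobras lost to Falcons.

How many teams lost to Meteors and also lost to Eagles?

Meteors beat: Tigers, Owls.
Eagles beat: Tigers, Meteors, Falcons, Cobras, Giants, Wolves.
Both beat: Tigers — 1.

1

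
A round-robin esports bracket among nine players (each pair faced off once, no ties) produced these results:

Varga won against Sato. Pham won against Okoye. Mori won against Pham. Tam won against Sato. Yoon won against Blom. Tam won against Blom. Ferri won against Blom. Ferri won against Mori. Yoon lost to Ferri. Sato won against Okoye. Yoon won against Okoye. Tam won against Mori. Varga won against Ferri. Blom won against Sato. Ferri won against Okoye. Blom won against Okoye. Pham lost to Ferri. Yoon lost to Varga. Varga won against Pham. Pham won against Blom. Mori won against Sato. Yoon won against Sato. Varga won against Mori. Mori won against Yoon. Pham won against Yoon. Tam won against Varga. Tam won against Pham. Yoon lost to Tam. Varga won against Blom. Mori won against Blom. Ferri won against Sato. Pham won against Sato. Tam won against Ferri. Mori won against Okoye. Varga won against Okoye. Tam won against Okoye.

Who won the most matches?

Tam

Win totals: Ferri 6, Okoye 0, Mori 5, Pham 4, Sato 1, Tam 8, Yoon 3, Varga 7, Blom 2.
Tam leads with 8 wins (next highest: 7).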